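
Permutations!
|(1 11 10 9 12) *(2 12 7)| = 7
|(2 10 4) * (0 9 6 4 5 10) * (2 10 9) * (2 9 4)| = 12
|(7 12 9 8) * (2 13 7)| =6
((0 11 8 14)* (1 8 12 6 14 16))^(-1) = (0 14 6 12 11)(1 16 8)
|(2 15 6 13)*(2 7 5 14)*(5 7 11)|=7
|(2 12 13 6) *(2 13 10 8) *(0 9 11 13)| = 20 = |(0 9 11 13 6)(2 12 10 8)|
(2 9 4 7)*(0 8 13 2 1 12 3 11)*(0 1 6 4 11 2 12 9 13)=(0 8)(1 9 11)(2 13 12 3)(4 7 6)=[8, 9, 13, 2, 7, 5, 4, 6, 0, 11, 10, 1, 3, 12]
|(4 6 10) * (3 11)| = 6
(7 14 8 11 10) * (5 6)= (5 6)(7 14 8 11 10)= [0, 1, 2, 3, 4, 6, 5, 14, 11, 9, 7, 10, 12, 13, 8]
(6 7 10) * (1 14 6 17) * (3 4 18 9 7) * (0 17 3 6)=(0 17 1 14)(3 4 18 9 7 10)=[17, 14, 2, 4, 18, 5, 6, 10, 8, 7, 3, 11, 12, 13, 0, 15, 16, 1, 9]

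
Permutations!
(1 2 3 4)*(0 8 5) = (0 8 5)(1 2 3 4) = [8, 2, 3, 4, 1, 0, 6, 7, 5]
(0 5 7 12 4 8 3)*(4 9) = [5, 1, 2, 0, 8, 7, 6, 12, 3, 4, 10, 11, 9] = (0 5 7 12 9 4 8 3)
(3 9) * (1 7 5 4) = (1 7 5 4)(3 9) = [0, 7, 2, 9, 1, 4, 6, 5, 8, 3]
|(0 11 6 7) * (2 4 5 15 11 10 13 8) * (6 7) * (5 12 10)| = 30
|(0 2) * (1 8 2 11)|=5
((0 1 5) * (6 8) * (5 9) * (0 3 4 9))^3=(0 1)(3 5 9 4)(6 8)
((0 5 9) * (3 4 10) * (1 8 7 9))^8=(0 1 7)(3 10 4)(5 8 9)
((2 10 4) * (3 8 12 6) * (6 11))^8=(2 4 10)(3 11 8 6 12)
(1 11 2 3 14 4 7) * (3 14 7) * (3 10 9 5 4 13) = (1 11 2 14 13 3 7)(4 10 9 5) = [0, 11, 14, 7, 10, 4, 6, 1, 8, 5, 9, 2, 12, 3, 13]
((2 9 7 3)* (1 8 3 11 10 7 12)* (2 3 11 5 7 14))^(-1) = (1 12 9 2 14 10 11 8)(5 7)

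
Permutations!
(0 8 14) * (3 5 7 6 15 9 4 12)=(0 8 14)(3 5 7 6 15 9 4 12)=[8, 1, 2, 5, 12, 7, 15, 6, 14, 4, 10, 11, 3, 13, 0, 9]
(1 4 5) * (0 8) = (0 8)(1 4 5) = [8, 4, 2, 3, 5, 1, 6, 7, 0]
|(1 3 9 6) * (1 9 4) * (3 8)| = |(1 8 3 4)(6 9)| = 4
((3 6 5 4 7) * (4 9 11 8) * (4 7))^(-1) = (3 7 8 11 9 5 6)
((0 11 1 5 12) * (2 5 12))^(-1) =((0 11 1 12)(2 5))^(-1) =(0 12 1 11)(2 5)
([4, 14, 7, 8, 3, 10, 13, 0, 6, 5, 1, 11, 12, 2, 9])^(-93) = (0 8 2 4 6 7 3 13)(1 9 10 14 5)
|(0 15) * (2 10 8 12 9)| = |(0 15)(2 10 8 12 9)| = 10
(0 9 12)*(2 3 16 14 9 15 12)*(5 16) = (0 15 12)(2 3 5 16 14 9) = [15, 1, 3, 5, 4, 16, 6, 7, 8, 2, 10, 11, 0, 13, 9, 12, 14]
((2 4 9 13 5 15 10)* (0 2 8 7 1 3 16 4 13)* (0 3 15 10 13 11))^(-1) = (0 11 2)(1 7 8 10 5 13 15)(3 9 4 16)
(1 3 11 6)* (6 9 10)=(1 3 11 9 10 6)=[0, 3, 2, 11, 4, 5, 1, 7, 8, 10, 6, 9]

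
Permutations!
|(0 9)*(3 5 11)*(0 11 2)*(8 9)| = 7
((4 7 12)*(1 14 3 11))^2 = (1 3)(4 12 7)(11 14)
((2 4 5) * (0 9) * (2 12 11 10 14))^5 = (0 9)(2 10 12 4 14 11 5)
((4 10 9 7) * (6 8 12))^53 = ((4 10 9 7)(6 8 12))^53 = (4 10 9 7)(6 12 8)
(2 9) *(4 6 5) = (2 9)(4 6 5) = [0, 1, 9, 3, 6, 4, 5, 7, 8, 2]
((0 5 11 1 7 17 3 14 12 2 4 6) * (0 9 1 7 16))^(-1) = (0 16 1 9 6 4 2 12 14 3 17 7 11 5)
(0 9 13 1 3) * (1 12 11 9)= [1, 3, 2, 0, 4, 5, 6, 7, 8, 13, 10, 9, 11, 12]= (0 1 3)(9 13 12 11)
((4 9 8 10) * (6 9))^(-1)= ((4 6 9 8 10))^(-1)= (4 10 8 9 6)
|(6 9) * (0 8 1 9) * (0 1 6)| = 5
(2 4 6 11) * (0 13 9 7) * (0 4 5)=(0 13 9 7 4 6 11 2 5)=[13, 1, 5, 3, 6, 0, 11, 4, 8, 7, 10, 2, 12, 9]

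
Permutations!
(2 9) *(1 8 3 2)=(1 8 3 2 9)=[0, 8, 9, 2, 4, 5, 6, 7, 3, 1]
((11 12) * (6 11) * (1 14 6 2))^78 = (14)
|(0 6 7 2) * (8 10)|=4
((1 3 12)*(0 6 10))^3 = (12)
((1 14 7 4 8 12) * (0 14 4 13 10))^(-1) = ((0 14 7 13 10)(1 4 8 12))^(-1) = (0 10 13 7 14)(1 12 8 4)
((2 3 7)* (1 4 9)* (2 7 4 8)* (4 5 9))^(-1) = ((1 8 2 3 5 9))^(-1) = (1 9 5 3 2 8)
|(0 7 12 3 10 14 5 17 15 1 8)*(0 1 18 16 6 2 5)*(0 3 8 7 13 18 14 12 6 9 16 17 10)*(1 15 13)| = 12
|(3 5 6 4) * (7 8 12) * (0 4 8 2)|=9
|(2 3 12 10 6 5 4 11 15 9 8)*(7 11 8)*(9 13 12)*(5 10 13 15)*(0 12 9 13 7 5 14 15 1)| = 14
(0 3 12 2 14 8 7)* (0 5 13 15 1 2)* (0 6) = [3, 2, 14, 12, 4, 13, 0, 5, 7, 9, 10, 11, 6, 15, 8, 1] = (0 3 12 6)(1 2 14 8 7 5 13 15)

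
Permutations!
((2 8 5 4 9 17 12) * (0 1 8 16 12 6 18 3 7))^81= (0 4 18 1 9 3 8 17 7 5 6)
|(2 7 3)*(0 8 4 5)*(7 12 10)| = 20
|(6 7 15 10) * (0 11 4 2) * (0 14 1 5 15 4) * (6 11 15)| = |(0 15 10 11)(1 5 6 7 4 2 14)| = 28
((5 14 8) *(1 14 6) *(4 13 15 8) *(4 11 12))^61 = ((1 14 11 12 4 13 15 8 5 6))^61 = (1 14 11 12 4 13 15 8 5 6)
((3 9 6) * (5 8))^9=(9)(5 8)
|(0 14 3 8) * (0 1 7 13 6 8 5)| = 20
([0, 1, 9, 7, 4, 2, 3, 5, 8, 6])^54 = [0, 1, 2, 3, 4, 5, 6, 7, 8, 9]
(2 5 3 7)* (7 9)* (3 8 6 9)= [0, 1, 5, 3, 4, 8, 9, 2, 6, 7]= (2 5 8 6 9 7)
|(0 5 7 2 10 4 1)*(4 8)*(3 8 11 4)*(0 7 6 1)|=18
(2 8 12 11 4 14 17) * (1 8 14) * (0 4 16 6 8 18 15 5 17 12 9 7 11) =(0 4 1 18 15 5 17 2 14 12)(6 8 9 7 11 16) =[4, 18, 14, 3, 1, 17, 8, 11, 9, 7, 10, 16, 0, 13, 12, 5, 6, 2, 15]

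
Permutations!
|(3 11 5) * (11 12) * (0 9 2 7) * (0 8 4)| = |(0 9 2 7 8 4)(3 12 11 5)| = 12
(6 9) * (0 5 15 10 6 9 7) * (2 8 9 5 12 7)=[12, 1, 8, 3, 4, 15, 2, 0, 9, 5, 6, 11, 7, 13, 14, 10]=(0 12 7)(2 8 9 5 15 10 6)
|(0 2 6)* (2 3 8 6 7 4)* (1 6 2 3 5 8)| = 9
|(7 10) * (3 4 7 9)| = 5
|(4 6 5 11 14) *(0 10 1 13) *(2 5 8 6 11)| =12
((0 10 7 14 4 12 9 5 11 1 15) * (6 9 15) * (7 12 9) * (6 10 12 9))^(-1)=((0 12 15)(1 10 9 5 11)(4 6 7 14))^(-1)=(0 15 12)(1 11 5 9 10)(4 14 7 6)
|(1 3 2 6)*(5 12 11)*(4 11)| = 4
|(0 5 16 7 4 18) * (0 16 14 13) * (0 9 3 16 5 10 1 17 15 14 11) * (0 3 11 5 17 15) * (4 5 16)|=12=|(0 10 1 15 14 13 9 11 3 4 18 17)(5 16 7)|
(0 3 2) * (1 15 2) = (0 3 1 15 2) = [3, 15, 0, 1, 4, 5, 6, 7, 8, 9, 10, 11, 12, 13, 14, 2]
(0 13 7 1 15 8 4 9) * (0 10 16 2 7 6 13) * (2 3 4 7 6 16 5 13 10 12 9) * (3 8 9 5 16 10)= (1 15 9 12 5 13 10 16 8 7)(2 6 3 4)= [0, 15, 6, 4, 2, 13, 3, 1, 7, 12, 16, 11, 5, 10, 14, 9, 8]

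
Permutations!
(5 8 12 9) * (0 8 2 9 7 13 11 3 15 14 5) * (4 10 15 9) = (0 8 12 7 13 11 3 9)(2 4 10 15 14 5) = [8, 1, 4, 9, 10, 2, 6, 13, 12, 0, 15, 3, 7, 11, 5, 14]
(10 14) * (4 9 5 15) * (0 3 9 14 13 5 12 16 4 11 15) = (0 3 9 12 16 4 14 10 13 5)(11 15) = [3, 1, 2, 9, 14, 0, 6, 7, 8, 12, 13, 15, 16, 5, 10, 11, 4]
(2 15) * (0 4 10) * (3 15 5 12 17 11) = (0 4 10)(2 5 12 17 11 3 15) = [4, 1, 5, 15, 10, 12, 6, 7, 8, 9, 0, 3, 17, 13, 14, 2, 16, 11]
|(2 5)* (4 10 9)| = 6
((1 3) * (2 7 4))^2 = ((1 3)(2 7 4))^2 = (2 4 7)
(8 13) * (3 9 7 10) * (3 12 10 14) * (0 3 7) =(0 3 9)(7 14)(8 13)(10 12) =[3, 1, 2, 9, 4, 5, 6, 14, 13, 0, 12, 11, 10, 8, 7]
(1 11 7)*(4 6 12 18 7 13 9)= (1 11 13 9 4 6 12 18 7)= [0, 11, 2, 3, 6, 5, 12, 1, 8, 4, 10, 13, 18, 9, 14, 15, 16, 17, 7]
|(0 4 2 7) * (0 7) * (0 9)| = |(0 4 2 9)| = 4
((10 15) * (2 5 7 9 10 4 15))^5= (4 15)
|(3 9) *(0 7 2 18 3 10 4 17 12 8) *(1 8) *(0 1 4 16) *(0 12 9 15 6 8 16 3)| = 44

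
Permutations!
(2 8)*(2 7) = (2 8 7) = [0, 1, 8, 3, 4, 5, 6, 2, 7]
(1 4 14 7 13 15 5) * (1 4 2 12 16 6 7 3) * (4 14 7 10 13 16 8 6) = (1 2 12 8 6 10 13 15 5 14 3)(4 7 16) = [0, 2, 12, 1, 7, 14, 10, 16, 6, 9, 13, 11, 8, 15, 3, 5, 4]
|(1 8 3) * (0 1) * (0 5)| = 5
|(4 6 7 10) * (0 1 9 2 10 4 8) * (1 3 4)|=|(0 3 4 6 7 1 9 2 10 8)|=10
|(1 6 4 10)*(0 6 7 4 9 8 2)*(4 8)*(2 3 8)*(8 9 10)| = |(0 6 10 1 7 2)(3 9 4 8)| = 12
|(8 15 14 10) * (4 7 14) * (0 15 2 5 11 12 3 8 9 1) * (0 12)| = |(0 15 4 7 14 10 9 1 12 3 8 2 5 11)| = 14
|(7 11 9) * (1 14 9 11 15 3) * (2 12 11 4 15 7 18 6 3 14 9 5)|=|(1 9 18 6 3)(2 12 11 4 15 14 5)|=35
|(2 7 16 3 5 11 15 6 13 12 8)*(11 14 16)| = 8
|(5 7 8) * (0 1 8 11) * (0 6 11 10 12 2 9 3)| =|(0 1 8 5 7 10 12 2 9 3)(6 11)| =10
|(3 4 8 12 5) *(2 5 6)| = 7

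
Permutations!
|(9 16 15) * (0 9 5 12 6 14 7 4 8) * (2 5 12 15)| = |(0 9 16 2 5 15 12 6 14 7 4 8)| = 12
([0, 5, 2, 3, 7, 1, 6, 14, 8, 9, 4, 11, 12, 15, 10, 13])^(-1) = [0, 5, 2, 3, 10, 1, 6, 4, 8, 9, 14, 11, 12, 15, 7, 13]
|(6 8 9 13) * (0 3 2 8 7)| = |(0 3 2 8 9 13 6 7)| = 8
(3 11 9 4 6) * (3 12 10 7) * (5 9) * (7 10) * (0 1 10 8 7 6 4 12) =(0 1 10 8 7 3 11 5 9 12 6) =[1, 10, 2, 11, 4, 9, 0, 3, 7, 12, 8, 5, 6]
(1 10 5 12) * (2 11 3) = (1 10 5 12)(2 11 3) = [0, 10, 11, 2, 4, 12, 6, 7, 8, 9, 5, 3, 1]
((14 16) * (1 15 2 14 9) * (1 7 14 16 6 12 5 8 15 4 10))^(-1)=((1 4 10)(2 16 9 7 14 6 12 5 8 15))^(-1)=(1 10 4)(2 15 8 5 12 6 14 7 9 16)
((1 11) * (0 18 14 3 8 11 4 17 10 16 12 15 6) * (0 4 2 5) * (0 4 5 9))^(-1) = ((0 18 14 3 8 11 1 2 9)(4 17 10 16 12 15 6 5))^(-1) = (0 9 2 1 11 8 3 14 18)(4 5 6 15 12 16 10 17)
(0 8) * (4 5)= (0 8)(4 5)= [8, 1, 2, 3, 5, 4, 6, 7, 0]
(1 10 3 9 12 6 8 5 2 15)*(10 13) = (1 13 10 3 9 12 6 8 5 2 15) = [0, 13, 15, 9, 4, 2, 8, 7, 5, 12, 3, 11, 6, 10, 14, 1]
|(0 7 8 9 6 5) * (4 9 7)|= 10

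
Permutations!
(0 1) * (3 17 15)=[1, 0, 2, 17, 4, 5, 6, 7, 8, 9, 10, 11, 12, 13, 14, 3, 16, 15]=(0 1)(3 17 15)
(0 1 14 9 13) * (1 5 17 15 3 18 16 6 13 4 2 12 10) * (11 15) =[5, 14, 12, 18, 2, 17, 13, 7, 8, 4, 1, 15, 10, 0, 9, 3, 6, 11, 16] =(0 5 17 11 15 3 18 16 6 13)(1 14 9 4 2 12 10)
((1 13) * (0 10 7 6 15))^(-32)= ((0 10 7 6 15)(1 13))^(-32)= (0 6 10 15 7)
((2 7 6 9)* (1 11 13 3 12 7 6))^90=(13)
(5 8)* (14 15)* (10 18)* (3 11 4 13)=(3 11 4 13)(5 8)(10 18)(14 15)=[0, 1, 2, 11, 13, 8, 6, 7, 5, 9, 18, 4, 12, 3, 15, 14, 16, 17, 10]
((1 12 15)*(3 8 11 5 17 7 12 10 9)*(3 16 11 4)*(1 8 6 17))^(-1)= ((1 10 9 16 11 5)(3 6 17 7 12 15 8 4))^(-1)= (1 5 11 16 9 10)(3 4 8 15 12 7 17 6)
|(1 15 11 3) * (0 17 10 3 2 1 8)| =20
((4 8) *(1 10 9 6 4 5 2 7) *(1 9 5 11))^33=((1 10 5 2 7 9 6 4 8 11))^33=(1 2 6 11 5 9 8 10 7 4)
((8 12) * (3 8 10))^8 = (12)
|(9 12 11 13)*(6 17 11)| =|(6 17 11 13 9 12)| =6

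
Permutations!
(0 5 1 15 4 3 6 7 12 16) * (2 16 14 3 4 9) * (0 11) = [5, 15, 16, 6, 4, 1, 7, 12, 8, 2, 10, 0, 14, 13, 3, 9, 11] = (0 5 1 15 9 2 16 11)(3 6 7 12 14)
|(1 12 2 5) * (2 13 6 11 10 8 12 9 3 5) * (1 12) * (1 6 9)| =20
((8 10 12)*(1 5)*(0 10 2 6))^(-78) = ((0 10 12 8 2 6)(1 5))^(-78) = (12)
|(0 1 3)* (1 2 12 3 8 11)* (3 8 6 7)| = |(0 2 12 8 11 1 6 7 3)| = 9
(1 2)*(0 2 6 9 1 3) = (0 2 3)(1 6 9) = [2, 6, 3, 0, 4, 5, 9, 7, 8, 1]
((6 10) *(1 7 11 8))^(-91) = (1 7 11 8)(6 10)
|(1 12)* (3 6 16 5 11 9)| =6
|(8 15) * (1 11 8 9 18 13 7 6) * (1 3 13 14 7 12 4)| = 13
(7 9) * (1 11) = (1 11)(7 9) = [0, 11, 2, 3, 4, 5, 6, 9, 8, 7, 10, 1]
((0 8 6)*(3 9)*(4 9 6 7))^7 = ((0 8 7 4 9 3 6))^7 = (9)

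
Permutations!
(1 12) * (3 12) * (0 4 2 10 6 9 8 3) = (0 4 2 10 6 9 8 3 12 1) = [4, 0, 10, 12, 2, 5, 9, 7, 3, 8, 6, 11, 1]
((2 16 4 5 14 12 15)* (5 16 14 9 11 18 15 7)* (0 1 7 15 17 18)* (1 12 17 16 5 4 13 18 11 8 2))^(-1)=((0 12 15 1 7 4 5 9 8 2 14 17 11)(13 18 16))^(-1)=(0 11 17 14 2 8 9 5 4 7 1 15 12)(13 16 18)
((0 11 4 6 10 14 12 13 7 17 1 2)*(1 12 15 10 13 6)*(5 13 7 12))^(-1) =(0 2 1 4 11)(5 17 7 6 12 13)(10 15 14)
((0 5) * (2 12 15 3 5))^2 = ((0 2 12 15 3 5))^2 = (0 12 3)(2 15 5)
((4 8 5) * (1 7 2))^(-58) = ((1 7 2)(4 8 5))^(-58) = (1 2 7)(4 5 8)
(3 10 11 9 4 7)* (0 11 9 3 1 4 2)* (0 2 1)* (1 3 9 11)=[1, 4, 2, 10, 7, 5, 6, 0, 8, 3, 11, 9]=(0 1 4 7)(3 10 11 9)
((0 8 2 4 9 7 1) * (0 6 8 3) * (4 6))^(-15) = ((0 3)(1 4 9 7)(2 6 8))^(-15) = (0 3)(1 4 9 7)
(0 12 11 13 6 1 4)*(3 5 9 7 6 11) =(0 12 3 5 9 7 6 1 4)(11 13) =[12, 4, 2, 5, 0, 9, 1, 6, 8, 7, 10, 13, 3, 11]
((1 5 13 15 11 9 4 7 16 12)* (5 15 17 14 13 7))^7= (1 16 5 9 15 12 7 4 11)(13 17 14)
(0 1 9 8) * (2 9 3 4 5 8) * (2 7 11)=(0 1 3 4 5 8)(2 9 7 11)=[1, 3, 9, 4, 5, 8, 6, 11, 0, 7, 10, 2]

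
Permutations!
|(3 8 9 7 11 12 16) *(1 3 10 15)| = |(1 3 8 9 7 11 12 16 10 15)| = 10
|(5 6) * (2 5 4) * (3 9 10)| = 12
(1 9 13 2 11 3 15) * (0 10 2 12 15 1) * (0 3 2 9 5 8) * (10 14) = (0 14 10 9 13 12 15 3 1 5 8)(2 11) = [14, 5, 11, 1, 4, 8, 6, 7, 0, 13, 9, 2, 15, 12, 10, 3]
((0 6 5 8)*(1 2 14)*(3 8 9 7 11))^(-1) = ((0 6 5 9 7 11 3 8)(1 2 14))^(-1) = (0 8 3 11 7 9 5 6)(1 14 2)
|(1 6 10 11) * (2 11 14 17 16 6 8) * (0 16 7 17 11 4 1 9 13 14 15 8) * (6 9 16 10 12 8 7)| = 55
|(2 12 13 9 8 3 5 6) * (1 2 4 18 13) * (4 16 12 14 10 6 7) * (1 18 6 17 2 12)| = 12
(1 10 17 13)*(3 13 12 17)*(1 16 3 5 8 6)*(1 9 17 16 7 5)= (1 10)(3 13 7 5 8 6 9 17 12 16)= [0, 10, 2, 13, 4, 8, 9, 5, 6, 17, 1, 11, 16, 7, 14, 15, 3, 12]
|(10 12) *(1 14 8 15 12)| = |(1 14 8 15 12 10)| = 6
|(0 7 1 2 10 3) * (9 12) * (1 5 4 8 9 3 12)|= |(0 7 5 4 8 9 1 2 10 12 3)|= 11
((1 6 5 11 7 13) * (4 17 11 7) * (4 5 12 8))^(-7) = ((1 6 12 8 4 17 11 5 7 13))^(-7) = (1 8 11 13 12 17 7 6 4 5)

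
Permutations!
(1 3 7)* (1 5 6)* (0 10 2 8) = [10, 3, 8, 7, 4, 6, 1, 5, 0, 9, 2] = (0 10 2 8)(1 3 7 5 6)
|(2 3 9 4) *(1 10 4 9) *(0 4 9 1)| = 12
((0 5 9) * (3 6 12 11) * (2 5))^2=(0 5)(2 9)(3 12)(6 11)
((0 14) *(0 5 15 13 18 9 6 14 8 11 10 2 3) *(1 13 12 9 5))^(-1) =(0 3 2 10 11 8)(1 14 6 9 12 15 5 18 13) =((0 8 11 10 2 3)(1 13 18 5 15 12 9 6 14))^(-1)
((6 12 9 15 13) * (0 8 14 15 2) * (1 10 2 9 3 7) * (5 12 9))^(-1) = ((0 8 14 15 13 6 9 5 12 3 7 1 10 2))^(-1) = (0 2 10 1 7 3 12 5 9 6 13 15 14 8)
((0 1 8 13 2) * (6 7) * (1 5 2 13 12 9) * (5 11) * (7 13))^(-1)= (0 2 5 11)(1 9 12 8)(6 7 13)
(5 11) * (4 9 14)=(4 9 14)(5 11)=[0, 1, 2, 3, 9, 11, 6, 7, 8, 14, 10, 5, 12, 13, 4]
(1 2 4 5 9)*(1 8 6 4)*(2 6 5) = (1 6 4 2)(5 9 8) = [0, 6, 1, 3, 2, 9, 4, 7, 5, 8]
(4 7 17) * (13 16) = (4 7 17)(13 16) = [0, 1, 2, 3, 7, 5, 6, 17, 8, 9, 10, 11, 12, 16, 14, 15, 13, 4]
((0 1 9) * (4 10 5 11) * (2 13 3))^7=(0 1 9)(2 13 3)(4 11 5 10)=((0 1 9)(2 13 3)(4 10 5 11))^7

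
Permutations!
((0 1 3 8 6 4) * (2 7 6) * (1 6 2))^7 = ((0 6 4)(1 3 8)(2 7))^7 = (0 6 4)(1 3 8)(2 7)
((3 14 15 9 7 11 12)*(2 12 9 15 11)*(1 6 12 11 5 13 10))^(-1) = ((15)(1 6 12 3 14 5 13 10)(2 11 9 7))^(-1) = (15)(1 10 13 5 14 3 12 6)(2 7 9 11)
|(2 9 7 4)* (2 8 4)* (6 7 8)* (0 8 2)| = 10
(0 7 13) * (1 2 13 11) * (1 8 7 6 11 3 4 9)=(0 6 11 8 7 3 4 9 1 2 13)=[6, 2, 13, 4, 9, 5, 11, 3, 7, 1, 10, 8, 12, 0]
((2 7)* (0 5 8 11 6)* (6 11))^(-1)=((11)(0 5 8 6)(2 7))^(-1)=(11)(0 6 8 5)(2 7)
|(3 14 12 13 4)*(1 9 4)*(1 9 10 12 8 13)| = |(1 10 12)(3 14 8 13 9 4)| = 6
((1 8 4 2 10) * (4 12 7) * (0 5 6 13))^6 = ((0 5 6 13)(1 8 12 7 4 2 10))^6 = (0 6)(1 10 2 4 7 12 8)(5 13)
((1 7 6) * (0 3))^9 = (7)(0 3)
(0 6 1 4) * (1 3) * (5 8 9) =(0 6 3 1 4)(5 8 9) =[6, 4, 2, 1, 0, 8, 3, 7, 9, 5]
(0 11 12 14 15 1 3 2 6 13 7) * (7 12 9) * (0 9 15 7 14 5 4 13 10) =(0 11 15 1 3 2 6 10)(4 13 12 5)(7 9 14) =[11, 3, 6, 2, 13, 4, 10, 9, 8, 14, 0, 15, 5, 12, 7, 1]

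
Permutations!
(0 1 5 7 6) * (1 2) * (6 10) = [2, 5, 1, 3, 4, 7, 0, 10, 8, 9, 6] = (0 2 1 5 7 10 6)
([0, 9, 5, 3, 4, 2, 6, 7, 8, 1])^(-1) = [0, 9, 5, 3, 4, 2, 6, 7, 8, 1]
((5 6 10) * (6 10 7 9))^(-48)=(10)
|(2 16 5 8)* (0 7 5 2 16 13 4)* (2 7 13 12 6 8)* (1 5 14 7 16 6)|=12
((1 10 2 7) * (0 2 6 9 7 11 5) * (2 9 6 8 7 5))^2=(11)(0 5 9)(1 8)(7 10)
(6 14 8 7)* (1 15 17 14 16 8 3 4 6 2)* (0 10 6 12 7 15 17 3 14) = [10, 17, 1, 4, 12, 5, 16, 2, 15, 9, 6, 11, 7, 13, 14, 3, 8, 0] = (0 10 6 16 8 15 3 4 12 7 2 1 17)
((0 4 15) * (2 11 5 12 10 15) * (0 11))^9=(5 11 15 10 12)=((0 4 2)(5 12 10 15 11))^9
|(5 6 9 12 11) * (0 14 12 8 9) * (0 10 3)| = |(0 14 12 11 5 6 10 3)(8 9)| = 8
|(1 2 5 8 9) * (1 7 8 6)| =|(1 2 5 6)(7 8 9)| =12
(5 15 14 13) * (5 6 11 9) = (5 15 14 13 6 11 9) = [0, 1, 2, 3, 4, 15, 11, 7, 8, 5, 10, 9, 12, 6, 13, 14]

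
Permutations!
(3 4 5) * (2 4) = (2 4 5 3) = [0, 1, 4, 2, 5, 3]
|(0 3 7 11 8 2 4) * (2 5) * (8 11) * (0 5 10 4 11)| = 9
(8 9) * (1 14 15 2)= (1 14 15 2)(8 9)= [0, 14, 1, 3, 4, 5, 6, 7, 9, 8, 10, 11, 12, 13, 15, 2]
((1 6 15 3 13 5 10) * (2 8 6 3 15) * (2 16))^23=(1 5 3 10 13)(2 16 6 8)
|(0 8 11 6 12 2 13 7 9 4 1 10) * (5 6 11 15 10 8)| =13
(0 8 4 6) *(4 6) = [8, 1, 2, 3, 4, 5, 0, 7, 6] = (0 8 6)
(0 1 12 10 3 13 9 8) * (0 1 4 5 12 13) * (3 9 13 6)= (13)(0 4 5 12 10 9 8 1 6 3)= [4, 6, 2, 0, 5, 12, 3, 7, 1, 8, 9, 11, 10, 13]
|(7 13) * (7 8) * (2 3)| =6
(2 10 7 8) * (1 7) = (1 7 8 2 10) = [0, 7, 10, 3, 4, 5, 6, 8, 2, 9, 1]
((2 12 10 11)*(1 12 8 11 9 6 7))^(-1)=((1 12 10 9 6 7)(2 8 11))^(-1)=(1 7 6 9 10 12)(2 11 8)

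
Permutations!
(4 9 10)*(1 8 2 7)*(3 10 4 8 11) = (1 11 3 10 8 2 7)(4 9) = [0, 11, 7, 10, 9, 5, 6, 1, 2, 4, 8, 3]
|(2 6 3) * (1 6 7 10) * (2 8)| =7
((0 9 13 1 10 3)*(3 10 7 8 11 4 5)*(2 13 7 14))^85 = (0 4 7 3 11 9 5 8)(1 14 2 13)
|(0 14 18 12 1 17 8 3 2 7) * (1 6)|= |(0 14 18 12 6 1 17 8 3 2 7)|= 11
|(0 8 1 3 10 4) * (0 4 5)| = |(0 8 1 3 10 5)| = 6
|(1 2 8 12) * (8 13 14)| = |(1 2 13 14 8 12)| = 6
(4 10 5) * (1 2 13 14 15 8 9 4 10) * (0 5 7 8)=(0 5 10 7 8 9 4 1 2 13 14 15)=[5, 2, 13, 3, 1, 10, 6, 8, 9, 4, 7, 11, 12, 14, 15, 0]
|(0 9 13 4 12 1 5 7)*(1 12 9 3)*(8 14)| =|(0 3 1 5 7)(4 9 13)(8 14)| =30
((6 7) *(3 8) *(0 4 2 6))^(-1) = (0 7 6 2 4)(3 8)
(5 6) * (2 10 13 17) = (2 10 13 17)(5 6) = [0, 1, 10, 3, 4, 6, 5, 7, 8, 9, 13, 11, 12, 17, 14, 15, 16, 2]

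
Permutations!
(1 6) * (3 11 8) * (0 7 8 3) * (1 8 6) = (0 7 6 8)(3 11) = [7, 1, 2, 11, 4, 5, 8, 6, 0, 9, 10, 3]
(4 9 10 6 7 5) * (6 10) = (10)(4 9 6 7 5) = [0, 1, 2, 3, 9, 4, 7, 5, 8, 6, 10]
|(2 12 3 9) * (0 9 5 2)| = |(0 9)(2 12 3 5)| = 4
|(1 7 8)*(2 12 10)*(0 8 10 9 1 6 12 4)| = |(0 8 6 12 9 1 7 10 2 4)| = 10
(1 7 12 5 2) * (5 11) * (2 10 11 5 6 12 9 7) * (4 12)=(1 2)(4 12 5 10 11 6)(7 9)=[0, 2, 1, 3, 12, 10, 4, 9, 8, 7, 11, 6, 5]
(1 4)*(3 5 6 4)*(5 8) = (1 3 8 5 6 4) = [0, 3, 2, 8, 1, 6, 4, 7, 5]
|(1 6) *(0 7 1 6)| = 3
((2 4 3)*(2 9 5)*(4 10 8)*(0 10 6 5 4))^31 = (0 10 8)(2 6 5)(3 9 4)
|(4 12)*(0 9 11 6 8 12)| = 7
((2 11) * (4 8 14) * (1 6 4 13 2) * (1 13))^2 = (1 4 14 6 8)(2 13 11)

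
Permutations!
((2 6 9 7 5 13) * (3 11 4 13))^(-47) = (2 4 3 7 6 13 11 5 9)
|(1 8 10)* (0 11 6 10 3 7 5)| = 9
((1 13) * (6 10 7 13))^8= (1 7 6 13 10)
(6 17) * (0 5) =(0 5)(6 17) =[5, 1, 2, 3, 4, 0, 17, 7, 8, 9, 10, 11, 12, 13, 14, 15, 16, 6]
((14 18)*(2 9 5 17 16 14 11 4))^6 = ((2 9 5 17 16 14 18 11 4))^6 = (2 18 17)(4 14 5)(9 11 16)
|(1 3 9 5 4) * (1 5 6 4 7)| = |(1 3 9 6 4 5 7)| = 7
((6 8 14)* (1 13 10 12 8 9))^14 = ((1 13 10 12 8 14 6 9))^14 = (1 6 8 10)(9 14 12 13)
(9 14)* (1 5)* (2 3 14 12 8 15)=[0, 5, 3, 14, 4, 1, 6, 7, 15, 12, 10, 11, 8, 13, 9, 2]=(1 5)(2 3 14 9 12 8 15)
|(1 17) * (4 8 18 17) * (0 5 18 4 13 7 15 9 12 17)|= 42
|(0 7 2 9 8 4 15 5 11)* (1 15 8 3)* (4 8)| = 9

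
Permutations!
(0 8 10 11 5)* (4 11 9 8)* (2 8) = (0 4 11 5)(2 8 10 9) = [4, 1, 8, 3, 11, 0, 6, 7, 10, 2, 9, 5]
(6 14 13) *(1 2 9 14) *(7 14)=(1 2 9 7 14 13 6)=[0, 2, 9, 3, 4, 5, 1, 14, 8, 7, 10, 11, 12, 6, 13]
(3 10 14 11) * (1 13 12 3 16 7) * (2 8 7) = (1 13 12 3 10 14 11 16 2 8 7) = [0, 13, 8, 10, 4, 5, 6, 1, 7, 9, 14, 16, 3, 12, 11, 15, 2]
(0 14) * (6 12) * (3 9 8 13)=(0 14)(3 9 8 13)(6 12)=[14, 1, 2, 9, 4, 5, 12, 7, 13, 8, 10, 11, 6, 3, 0]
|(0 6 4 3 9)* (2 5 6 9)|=10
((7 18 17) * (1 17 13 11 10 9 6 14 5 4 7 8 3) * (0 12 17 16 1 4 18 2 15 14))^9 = (0 14 12 5 17 18 8 13 3 11 4 10 7 9 2 6 15)(1 16)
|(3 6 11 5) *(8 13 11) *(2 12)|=6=|(2 12)(3 6 8 13 11 5)|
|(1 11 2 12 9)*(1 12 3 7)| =10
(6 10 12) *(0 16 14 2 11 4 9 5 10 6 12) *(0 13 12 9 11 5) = (0 16 14 2 5 10 13 12 9)(4 11) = [16, 1, 5, 3, 11, 10, 6, 7, 8, 0, 13, 4, 9, 12, 2, 15, 14]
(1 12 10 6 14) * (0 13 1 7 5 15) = (0 13 1 12 10 6 14 7 5 15) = [13, 12, 2, 3, 4, 15, 14, 5, 8, 9, 6, 11, 10, 1, 7, 0]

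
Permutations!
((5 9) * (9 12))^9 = ((5 12 9))^9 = (12)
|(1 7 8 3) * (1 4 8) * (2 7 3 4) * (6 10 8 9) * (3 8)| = 9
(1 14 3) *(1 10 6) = (1 14 3 10 6) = [0, 14, 2, 10, 4, 5, 1, 7, 8, 9, 6, 11, 12, 13, 3]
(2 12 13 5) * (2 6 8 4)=(2 12 13 5 6 8 4)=[0, 1, 12, 3, 2, 6, 8, 7, 4, 9, 10, 11, 13, 5]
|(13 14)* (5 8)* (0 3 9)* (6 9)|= |(0 3 6 9)(5 8)(13 14)|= 4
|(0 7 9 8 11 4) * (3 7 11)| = 12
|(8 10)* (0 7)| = 2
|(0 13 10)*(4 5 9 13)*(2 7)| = 6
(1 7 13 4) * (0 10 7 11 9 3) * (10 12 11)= (0 12 11 9 3)(1 10 7 13 4)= [12, 10, 2, 0, 1, 5, 6, 13, 8, 3, 7, 9, 11, 4]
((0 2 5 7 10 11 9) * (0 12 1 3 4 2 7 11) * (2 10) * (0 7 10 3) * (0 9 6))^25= (0 5 10 11 7 6 2)(1 9 12)(3 4)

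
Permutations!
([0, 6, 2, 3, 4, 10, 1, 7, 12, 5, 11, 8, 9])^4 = (5 12 11)(8 10 9)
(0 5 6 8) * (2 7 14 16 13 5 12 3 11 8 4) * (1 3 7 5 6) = (0 12 7 14 16 13 6 4 2 5 1 3 11 8) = [12, 3, 5, 11, 2, 1, 4, 14, 0, 9, 10, 8, 7, 6, 16, 15, 13]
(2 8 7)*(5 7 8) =(8)(2 5 7) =[0, 1, 5, 3, 4, 7, 6, 2, 8]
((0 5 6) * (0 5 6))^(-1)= ((0 6 5))^(-1)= (0 5 6)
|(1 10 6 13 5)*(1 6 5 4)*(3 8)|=|(1 10 5 6 13 4)(3 8)|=6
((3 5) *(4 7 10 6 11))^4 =(4 11 6 10 7)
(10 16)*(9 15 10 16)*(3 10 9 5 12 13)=[0, 1, 2, 10, 4, 12, 6, 7, 8, 15, 5, 11, 13, 3, 14, 9, 16]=(16)(3 10 5 12 13)(9 15)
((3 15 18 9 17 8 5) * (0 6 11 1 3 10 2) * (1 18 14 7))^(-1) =((0 6 11 18 9 17 8 5 10 2)(1 3 15 14 7))^(-1) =(0 2 10 5 8 17 9 18 11 6)(1 7 14 15 3)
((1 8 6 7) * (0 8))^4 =(0 1 7 6 8)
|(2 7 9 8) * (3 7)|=|(2 3 7 9 8)|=5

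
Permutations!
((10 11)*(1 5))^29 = ((1 5)(10 11))^29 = (1 5)(10 11)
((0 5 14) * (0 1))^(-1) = (0 1 14 5)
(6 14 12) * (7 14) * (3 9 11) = (3 9 11)(6 7 14 12) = [0, 1, 2, 9, 4, 5, 7, 14, 8, 11, 10, 3, 6, 13, 12]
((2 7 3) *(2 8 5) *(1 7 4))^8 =((1 7 3 8 5 2 4))^8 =(1 7 3 8 5 2 4)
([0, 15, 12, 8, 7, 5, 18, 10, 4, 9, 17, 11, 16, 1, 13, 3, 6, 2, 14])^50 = (1 7 16)(2 14 8)(3 17 18)(4 12 13)(6 15 10)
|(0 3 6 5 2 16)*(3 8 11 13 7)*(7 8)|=21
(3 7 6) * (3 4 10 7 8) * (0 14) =[14, 1, 2, 8, 10, 5, 4, 6, 3, 9, 7, 11, 12, 13, 0] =(0 14)(3 8)(4 10 7 6)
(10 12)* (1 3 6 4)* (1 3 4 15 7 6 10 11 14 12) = [0, 4, 2, 10, 3, 5, 15, 6, 8, 9, 1, 14, 11, 13, 12, 7] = (1 4 3 10)(6 15 7)(11 14 12)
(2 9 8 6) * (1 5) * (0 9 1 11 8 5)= [9, 0, 1, 3, 4, 11, 2, 7, 6, 5, 10, 8]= (0 9 5 11 8 6 2 1)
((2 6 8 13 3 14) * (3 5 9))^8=(14)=((2 6 8 13 5 9 3 14))^8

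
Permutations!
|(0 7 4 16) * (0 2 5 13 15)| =|(0 7 4 16 2 5 13 15)| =8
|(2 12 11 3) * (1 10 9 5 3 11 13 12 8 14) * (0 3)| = 18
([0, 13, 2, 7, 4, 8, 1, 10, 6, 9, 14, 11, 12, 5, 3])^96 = [0, 13, 2, 3, 4, 8, 1, 7, 6, 9, 10, 11, 12, 5, 14]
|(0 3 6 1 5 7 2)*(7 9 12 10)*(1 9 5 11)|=8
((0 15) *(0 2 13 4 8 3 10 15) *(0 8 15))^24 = ((0 8 3 10)(2 13 4 15))^24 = (15)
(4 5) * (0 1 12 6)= (0 1 12 6)(4 5)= [1, 12, 2, 3, 5, 4, 0, 7, 8, 9, 10, 11, 6]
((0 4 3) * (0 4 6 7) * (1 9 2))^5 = (0 7 6)(1 2 9)(3 4) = ((0 6 7)(1 9 2)(3 4))^5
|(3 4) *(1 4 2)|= 4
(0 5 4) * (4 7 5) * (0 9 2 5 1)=(0 4 9 2 5 7 1)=[4, 0, 5, 3, 9, 7, 6, 1, 8, 2]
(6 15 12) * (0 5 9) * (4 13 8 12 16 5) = (0 4 13 8 12 6 15 16 5 9) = [4, 1, 2, 3, 13, 9, 15, 7, 12, 0, 10, 11, 6, 8, 14, 16, 5]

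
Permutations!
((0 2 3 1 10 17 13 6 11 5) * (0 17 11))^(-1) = ((0 2 3 1 10 11 5 17 13 6))^(-1) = (0 6 13 17 5 11 10 1 3 2)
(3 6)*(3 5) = (3 6 5) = [0, 1, 2, 6, 4, 3, 5]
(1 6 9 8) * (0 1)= (0 1 6 9 8)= [1, 6, 2, 3, 4, 5, 9, 7, 0, 8]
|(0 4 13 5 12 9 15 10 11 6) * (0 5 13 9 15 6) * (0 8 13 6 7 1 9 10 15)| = 9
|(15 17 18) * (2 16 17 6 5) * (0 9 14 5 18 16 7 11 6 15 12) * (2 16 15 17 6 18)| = 22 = |(0 9 14 5 16 6 2 7 11 18 12)(15 17)|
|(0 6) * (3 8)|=2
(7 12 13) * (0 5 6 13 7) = [5, 1, 2, 3, 4, 6, 13, 12, 8, 9, 10, 11, 7, 0] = (0 5 6 13)(7 12)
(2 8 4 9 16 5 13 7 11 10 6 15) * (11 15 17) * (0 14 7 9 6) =(0 14 7 15 2 8 4 6 17 11 10)(5 13 9 16) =[14, 1, 8, 3, 6, 13, 17, 15, 4, 16, 0, 10, 12, 9, 7, 2, 5, 11]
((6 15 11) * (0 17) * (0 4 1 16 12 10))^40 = (0 12 1 17 10 16 4)(6 15 11)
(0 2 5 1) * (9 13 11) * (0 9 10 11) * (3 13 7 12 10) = (0 2 5 1 9 7 12 10 11 3 13) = [2, 9, 5, 13, 4, 1, 6, 12, 8, 7, 11, 3, 10, 0]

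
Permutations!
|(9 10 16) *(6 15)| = 6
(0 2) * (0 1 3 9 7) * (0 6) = [2, 3, 1, 9, 4, 5, 0, 6, 8, 7] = (0 2 1 3 9 7 6)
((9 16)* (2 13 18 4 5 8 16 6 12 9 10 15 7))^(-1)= (2 7 15 10 16 8 5 4 18 13)(6 9 12)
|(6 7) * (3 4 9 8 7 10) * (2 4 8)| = |(2 4 9)(3 8 7 6 10)| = 15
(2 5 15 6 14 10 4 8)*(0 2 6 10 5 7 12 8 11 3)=(0 2 7 12 8 6 14 5 15 10 4 11 3)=[2, 1, 7, 0, 11, 15, 14, 12, 6, 9, 4, 3, 8, 13, 5, 10]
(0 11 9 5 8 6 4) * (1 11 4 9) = [4, 11, 2, 3, 0, 8, 9, 7, 6, 5, 10, 1] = (0 4)(1 11)(5 8 6 9)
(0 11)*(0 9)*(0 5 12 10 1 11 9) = (0 9 5 12 10 1 11) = [9, 11, 2, 3, 4, 12, 6, 7, 8, 5, 1, 0, 10]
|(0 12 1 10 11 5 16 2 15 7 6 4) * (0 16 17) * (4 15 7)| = 42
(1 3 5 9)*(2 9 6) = [0, 3, 9, 5, 4, 6, 2, 7, 8, 1] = (1 3 5 6 2 9)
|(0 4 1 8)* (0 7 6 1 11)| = |(0 4 11)(1 8 7 6)| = 12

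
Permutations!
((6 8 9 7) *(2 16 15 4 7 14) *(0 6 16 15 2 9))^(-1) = ((0 6 8)(2 15 4 7 16)(9 14))^(-1) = (0 8 6)(2 16 7 4 15)(9 14)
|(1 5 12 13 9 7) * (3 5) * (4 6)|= |(1 3 5 12 13 9 7)(4 6)|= 14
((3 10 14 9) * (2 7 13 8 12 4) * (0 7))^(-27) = ((0 7 13 8 12 4 2)(3 10 14 9))^(-27) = (0 7 13 8 12 4 2)(3 10 14 9)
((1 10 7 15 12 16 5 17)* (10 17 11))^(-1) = ((1 17)(5 11 10 7 15 12 16))^(-1) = (1 17)(5 16 12 15 7 10 11)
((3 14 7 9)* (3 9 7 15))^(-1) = ((3 14 15))^(-1) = (3 15 14)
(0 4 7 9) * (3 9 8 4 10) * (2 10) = (0 2 10 3 9)(4 7 8) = [2, 1, 10, 9, 7, 5, 6, 8, 4, 0, 3]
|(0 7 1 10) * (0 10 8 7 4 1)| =|(10)(0 4 1 8 7)| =5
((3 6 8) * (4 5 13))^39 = (13)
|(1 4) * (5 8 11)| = |(1 4)(5 8 11)| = 6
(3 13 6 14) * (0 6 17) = (0 6 14 3 13 17) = [6, 1, 2, 13, 4, 5, 14, 7, 8, 9, 10, 11, 12, 17, 3, 15, 16, 0]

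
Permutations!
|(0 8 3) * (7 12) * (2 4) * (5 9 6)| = |(0 8 3)(2 4)(5 9 6)(7 12)| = 6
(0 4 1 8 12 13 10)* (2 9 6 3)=(0 4 1 8 12 13 10)(2 9 6 3)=[4, 8, 9, 2, 1, 5, 3, 7, 12, 6, 0, 11, 13, 10]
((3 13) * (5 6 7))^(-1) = ((3 13)(5 6 7))^(-1) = (3 13)(5 7 6)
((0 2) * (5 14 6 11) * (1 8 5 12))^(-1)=(0 2)(1 12 11 6 14 5 8)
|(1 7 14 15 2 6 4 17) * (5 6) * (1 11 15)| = 21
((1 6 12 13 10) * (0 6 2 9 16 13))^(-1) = ((0 6 12)(1 2 9 16 13 10))^(-1) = (0 12 6)(1 10 13 16 9 2)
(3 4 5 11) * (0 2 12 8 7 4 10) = (0 2 12 8 7 4 5 11 3 10) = [2, 1, 12, 10, 5, 11, 6, 4, 7, 9, 0, 3, 8]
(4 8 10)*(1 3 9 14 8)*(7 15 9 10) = (1 3 10 4)(7 15 9 14 8) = [0, 3, 2, 10, 1, 5, 6, 15, 7, 14, 4, 11, 12, 13, 8, 9]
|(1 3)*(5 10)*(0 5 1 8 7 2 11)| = 9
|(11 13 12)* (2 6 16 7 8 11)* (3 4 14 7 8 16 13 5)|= |(2 6 13 12)(3 4 14 7 16 8 11 5)|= 8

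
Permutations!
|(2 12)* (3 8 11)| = |(2 12)(3 8 11)| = 6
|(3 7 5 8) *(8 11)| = 5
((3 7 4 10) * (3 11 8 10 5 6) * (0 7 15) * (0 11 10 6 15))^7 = (0 6 11 5 7 3 8 15 4)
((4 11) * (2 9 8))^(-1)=((2 9 8)(4 11))^(-1)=(2 8 9)(4 11)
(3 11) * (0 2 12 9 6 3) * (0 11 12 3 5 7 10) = (0 2 3 12 9 6 5 7 10) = [2, 1, 3, 12, 4, 7, 5, 10, 8, 6, 0, 11, 9]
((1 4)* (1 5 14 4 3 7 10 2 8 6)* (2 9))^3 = (14)(1 10 8 3 9 6 7 2)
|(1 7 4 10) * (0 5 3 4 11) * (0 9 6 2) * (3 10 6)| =|(0 5 10 1 7 11 9 3 4 6 2)| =11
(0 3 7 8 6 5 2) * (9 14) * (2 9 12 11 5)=(0 3 7 8 6 2)(5 9 14 12 11)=[3, 1, 0, 7, 4, 9, 2, 8, 6, 14, 10, 5, 11, 13, 12]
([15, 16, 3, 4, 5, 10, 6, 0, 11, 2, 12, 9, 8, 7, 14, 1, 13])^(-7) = (0 7 13 16 1 15)(2 4 10 8 9 3 5 12 11)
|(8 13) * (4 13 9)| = |(4 13 8 9)| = 4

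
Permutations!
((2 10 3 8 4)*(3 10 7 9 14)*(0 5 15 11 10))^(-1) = (0 10 11 15 5)(2 4 8 3 14 9 7)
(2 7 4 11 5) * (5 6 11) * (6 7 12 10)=(2 12 10 6 11 7 4 5)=[0, 1, 12, 3, 5, 2, 11, 4, 8, 9, 6, 7, 10]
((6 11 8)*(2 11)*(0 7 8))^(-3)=((0 7 8 6 2 11))^(-3)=(0 6)(2 7)(8 11)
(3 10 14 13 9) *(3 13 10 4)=(3 4)(9 13)(10 14)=[0, 1, 2, 4, 3, 5, 6, 7, 8, 13, 14, 11, 12, 9, 10]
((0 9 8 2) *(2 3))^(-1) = ((0 9 8 3 2))^(-1) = (0 2 3 8 9)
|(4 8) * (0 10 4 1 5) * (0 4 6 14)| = 4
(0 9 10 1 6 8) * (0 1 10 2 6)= (10)(0 9 2 6 8 1)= [9, 0, 6, 3, 4, 5, 8, 7, 1, 2, 10]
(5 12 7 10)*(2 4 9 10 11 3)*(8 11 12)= [0, 1, 4, 2, 9, 8, 6, 12, 11, 10, 5, 3, 7]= (2 4 9 10 5 8 11 3)(7 12)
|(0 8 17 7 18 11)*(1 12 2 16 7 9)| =11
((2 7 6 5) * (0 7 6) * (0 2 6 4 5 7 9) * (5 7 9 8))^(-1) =(0 9 6 5 8)(2 7 4)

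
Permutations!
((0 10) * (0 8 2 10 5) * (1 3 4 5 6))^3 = ((0 6 1 3 4 5)(2 10 8))^3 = (10)(0 3)(1 5)(4 6)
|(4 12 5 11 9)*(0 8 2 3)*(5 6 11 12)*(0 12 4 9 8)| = |(2 3 12 6 11 8)(4 5)| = 6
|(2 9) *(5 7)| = |(2 9)(5 7)| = 2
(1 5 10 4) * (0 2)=[2, 5, 0, 3, 1, 10, 6, 7, 8, 9, 4]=(0 2)(1 5 10 4)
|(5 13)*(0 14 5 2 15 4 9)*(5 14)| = |(0 5 13 2 15 4 9)| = 7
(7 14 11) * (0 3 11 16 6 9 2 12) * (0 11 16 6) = (0 3 16)(2 12 11 7 14 6 9) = [3, 1, 12, 16, 4, 5, 9, 14, 8, 2, 10, 7, 11, 13, 6, 15, 0]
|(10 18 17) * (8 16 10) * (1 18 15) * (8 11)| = |(1 18 17 11 8 16 10 15)| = 8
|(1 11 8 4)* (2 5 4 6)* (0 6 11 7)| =14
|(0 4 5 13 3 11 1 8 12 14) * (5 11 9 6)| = 35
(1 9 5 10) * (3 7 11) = (1 9 5 10)(3 7 11) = [0, 9, 2, 7, 4, 10, 6, 11, 8, 5, 1, 3]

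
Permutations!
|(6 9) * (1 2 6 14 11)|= 6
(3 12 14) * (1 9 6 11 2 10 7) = (1 9 6 11 2 10 7)(3 12 14) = [0, 9, 10, 12, 4, 5, 11, 1, 8, 6, 7, 2, 14, 13, 3]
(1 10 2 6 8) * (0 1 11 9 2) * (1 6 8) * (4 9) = [6, 10, 8, 3, 9, 5, 1, 7, 11, 2, 0, 4] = (0 6 1 10)(2 8 11 4 9)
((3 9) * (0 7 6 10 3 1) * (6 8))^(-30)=(0 8 10 9)(1 7 6 3)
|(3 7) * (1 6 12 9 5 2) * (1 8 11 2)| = 30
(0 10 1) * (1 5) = (0 10 5 1) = [10, 0, 2, 3, 4, 1, 6, 7, 8, 9, 5]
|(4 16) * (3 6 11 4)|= |(3 6 11 4 16)|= 5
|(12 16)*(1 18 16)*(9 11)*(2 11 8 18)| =|(1 2 11 9 8 18 16 12)| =8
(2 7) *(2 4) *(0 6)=(0 6)(2 7 4)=[6, 1, 7, 3, 2, 5, 0, 4]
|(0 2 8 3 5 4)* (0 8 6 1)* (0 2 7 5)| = |(0 7 5 4 8 3)(1 2 6)| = 6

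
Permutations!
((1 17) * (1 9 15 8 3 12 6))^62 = ((1 17 9 15 8 3 12 6))^62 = (1 12 8 9)(3 15 17 6)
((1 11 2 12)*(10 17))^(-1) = (1 12 2 11)(10 17)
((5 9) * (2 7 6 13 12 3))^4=((2 7 6 13 12 3)(5 9))^4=(2 12 6)(3 13 7)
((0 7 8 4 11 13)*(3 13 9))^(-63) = (0 7 8 4 11 9 3 13)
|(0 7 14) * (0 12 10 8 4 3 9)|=|(0 7 14 12 10 8 4 3 9)|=9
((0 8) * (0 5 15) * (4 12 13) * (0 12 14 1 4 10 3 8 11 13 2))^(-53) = ((0 11 13 10 3 8 5 15 12 2)(1 4 14))^(-53) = (0 15 3 11 12 8 13 2 5 10)(1 4 14)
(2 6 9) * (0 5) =(0 5)(2 6 9) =[5, 1, 6, 3, 4, 0, 9, 7, 8, 2]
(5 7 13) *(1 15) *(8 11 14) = (1 15)(5 7 13)(8 11 14) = [0, 15, 2, 3, 4, 7, 6, 13, 11, 9, 10, 14, 12, 5, 8, 1]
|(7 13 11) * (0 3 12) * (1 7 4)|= |(0 3 12)(1 7 13 11 4)|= 15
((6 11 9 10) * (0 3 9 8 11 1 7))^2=(11)(0 9 6 7 3 10 1)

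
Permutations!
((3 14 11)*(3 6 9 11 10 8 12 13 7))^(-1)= (3 7 13 12 8 10 14)(6 11 9)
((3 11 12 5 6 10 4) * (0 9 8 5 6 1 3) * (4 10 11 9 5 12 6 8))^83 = (0 4 9 3 1 5)(6 11)(8 12)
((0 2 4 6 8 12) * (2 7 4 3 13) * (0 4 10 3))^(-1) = (0 2 13 3 10 7)(4 12 8 6)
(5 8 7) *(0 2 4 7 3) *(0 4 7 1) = (0 2 7 5 8 3 4 1) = [2, 0, 7, 4, 1, 8, 6, 5, 3]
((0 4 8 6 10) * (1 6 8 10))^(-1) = ((0 4 10)(1 6))^(-1) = (0 10 4)(1 6)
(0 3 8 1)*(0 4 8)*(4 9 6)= [3, 9, 2, 0, 8, 5, 4, 7, 1, 6]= (0 3)(1 9 6 4 8)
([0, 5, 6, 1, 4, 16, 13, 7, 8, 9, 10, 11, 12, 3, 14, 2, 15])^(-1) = (1 3 13 6 2 15 16 5)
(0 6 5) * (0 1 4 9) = (0 6 5 1 4 9) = [6, 4, 2, 3, 9, 1, 5, 7, 8, 0]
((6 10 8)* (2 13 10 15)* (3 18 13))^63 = ((2 3 18 13 10 8 6 15))^63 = (2 15 6 8 10 13 18 3)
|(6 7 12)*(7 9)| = |(6 9 7 12)| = 4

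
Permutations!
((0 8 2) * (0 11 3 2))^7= (0 8)(2 11 3)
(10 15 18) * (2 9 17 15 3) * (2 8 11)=(2 9 17 15 18 10 3 8 11)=[0, 1, 9, 8, 4, 5, 6, 7, 11, 17, 3, 2, 12, 13, 14, 18, 16, 15, 10]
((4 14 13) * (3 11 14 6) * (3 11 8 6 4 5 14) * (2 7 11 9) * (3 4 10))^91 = ((2 7 11 4 10 3 8 6 9)(5 14 13))^91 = (2 7 11 4 10 3 8 6 9)(5 14 13)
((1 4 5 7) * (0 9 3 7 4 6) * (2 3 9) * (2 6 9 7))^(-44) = (1 9 7)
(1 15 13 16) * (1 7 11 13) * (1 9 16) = (1 15 9 16 7 11 13) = [0, 15, 2, 3, 4, 5, 6, 11, 8, 16, 10, 13, 12, 1, 14, 9, 7]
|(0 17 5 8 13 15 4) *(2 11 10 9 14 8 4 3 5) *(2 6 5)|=45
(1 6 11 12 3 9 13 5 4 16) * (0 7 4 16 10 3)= (0 7 4 10 3 9 13 5 16 1 6 11 12)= [7, 6, 2, 9, 10, 16, 11, 4, 8, 13, 3, 12, 0, 5, 14, 15, 1]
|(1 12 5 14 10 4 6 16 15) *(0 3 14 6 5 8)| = |(0 3 14 10 4 5 6 16 15 1 12 8)| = 12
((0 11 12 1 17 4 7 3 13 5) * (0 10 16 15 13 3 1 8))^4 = (17)(5 13 15 16 10)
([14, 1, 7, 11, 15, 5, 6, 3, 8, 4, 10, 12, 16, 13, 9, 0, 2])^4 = [15, 1, 12, 2, 9, 5, 6, 16, 8, 14, 10, 7, 3, 13, 0, 4, 11]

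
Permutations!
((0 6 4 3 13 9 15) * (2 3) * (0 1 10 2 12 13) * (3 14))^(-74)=((0 6 4 12 13 9 15 1 10 2 14 3))^(-74)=(0 14 10 15 13 4)(1 9 12 6 3 2)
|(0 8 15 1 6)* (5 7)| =|(0 8 15 1 6)(5 7)| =10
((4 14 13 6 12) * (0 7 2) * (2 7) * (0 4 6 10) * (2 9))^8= (0 9 2 4 14 13 10)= ((0 9 2 4 14 13 10)(6 12))^8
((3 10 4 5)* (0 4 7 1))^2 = ((0 4 5 3 10 7 1))^2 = (0 5 10 1 4 3 7)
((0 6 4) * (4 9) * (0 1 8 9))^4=(9)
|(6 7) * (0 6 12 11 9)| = 6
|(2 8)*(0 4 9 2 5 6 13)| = 8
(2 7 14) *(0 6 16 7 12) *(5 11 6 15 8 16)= (0 15 8 16 7 14 2 12)(5 11 6)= [15, 1, 12, 3, 4, 11, 5, 14, 16, 9, 10, 6, 0, 13, 2, 8, 7]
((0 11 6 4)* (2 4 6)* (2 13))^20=(13)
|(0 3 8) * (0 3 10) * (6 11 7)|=6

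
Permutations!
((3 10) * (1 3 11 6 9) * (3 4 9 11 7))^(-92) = ((1 4 9)(3 10 7)(6 11))^(-92) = (11)(1 4 9)(3 10 7)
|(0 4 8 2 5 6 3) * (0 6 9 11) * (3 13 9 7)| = |(0 4 8 2 5 7 3 6 13 9 11)| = 11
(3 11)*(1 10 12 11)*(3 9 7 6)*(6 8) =(1 10 12 11 9 7 8 6 3) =[0, 10, 2, 1, 4, 5, 3, 8, 6, 7, 12, 9, 11]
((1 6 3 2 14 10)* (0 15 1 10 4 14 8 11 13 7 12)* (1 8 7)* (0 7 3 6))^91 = ((0 15 8 11 13 1)(2 3)(4 14)(7 12))^91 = (0 15 8 11 13 1)(2 3)(4 14)(7 12)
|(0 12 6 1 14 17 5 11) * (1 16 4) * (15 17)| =11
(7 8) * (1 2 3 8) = (1 2 3 8 7) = [0, 2, 3, 8, 4, 5, 6, 1, 7]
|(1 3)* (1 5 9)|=|(1 3 5 9)|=4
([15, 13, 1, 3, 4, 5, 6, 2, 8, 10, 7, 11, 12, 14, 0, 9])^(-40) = [2, 9, 15, 3, 4, 5, 6, 0, 8, 13, 14, 11, 12, 10, 7, 1]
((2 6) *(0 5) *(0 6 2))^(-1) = (0 6 5)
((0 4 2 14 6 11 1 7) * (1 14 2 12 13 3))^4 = (0 3 4 1 12 7 13)(6 11 14)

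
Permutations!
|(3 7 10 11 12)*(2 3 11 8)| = 10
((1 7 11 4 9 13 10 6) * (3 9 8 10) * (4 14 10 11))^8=(14)(3 13 9)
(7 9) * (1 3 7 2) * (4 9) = (1 3 7 4 9 2) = [0, 3, 1, 7, 9, 5, 6, 4, 8, 2]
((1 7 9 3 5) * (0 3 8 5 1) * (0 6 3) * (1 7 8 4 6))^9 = (3 6 4 9 7)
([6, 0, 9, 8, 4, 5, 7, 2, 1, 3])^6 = (0 8 9 7)(1 3 2 6)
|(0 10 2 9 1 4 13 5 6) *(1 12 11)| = |(0 10 2 9 12 11 1 4 13 5 6)| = 11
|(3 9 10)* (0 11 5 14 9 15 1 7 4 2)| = |(0 11 5 14 9 10 3 15 1 7 4 2)| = 12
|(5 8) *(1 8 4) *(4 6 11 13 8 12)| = 15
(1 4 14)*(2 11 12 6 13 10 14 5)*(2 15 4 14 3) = [0, 14, 11, 2, 5, 15, 13, 7, 8, 9, 3, 12, 6, 10, 1, 4] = (1 14)(2 11 12 6 13 10 3)(4 5 15)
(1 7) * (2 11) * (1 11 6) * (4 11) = [0, 7, 6, 3, 11, 5, 1, 4, 8, 9, 10, 2] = (1 7 4 11 2 6)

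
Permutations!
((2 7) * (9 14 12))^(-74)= ((2 7)(9 14 12))^(-74)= (9 14 12)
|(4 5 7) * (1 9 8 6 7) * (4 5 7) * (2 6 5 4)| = 4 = |(1 9 8 5)(2 6)(4 7)|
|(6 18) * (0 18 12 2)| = |(0 18 6 12 2)| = 5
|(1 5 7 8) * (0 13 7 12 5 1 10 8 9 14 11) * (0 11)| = |(0 13 7 9 14)(5 12)(8 10)| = 10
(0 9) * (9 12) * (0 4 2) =(0 12 9 4 2) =[12, 1, 0, 3, 2, 5, 6, 7, 8, 4, 10, 11, 9]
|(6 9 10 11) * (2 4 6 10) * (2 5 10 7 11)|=|(2 4 6 9 5 10)(7 11)|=6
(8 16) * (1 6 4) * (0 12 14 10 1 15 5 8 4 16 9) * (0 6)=(0 12 14 10 1)(4 15 5 8 9 6 16)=[12, 0, 2, 3, 15, 8, 16, 7, 9, 6, 1, 11, 14, 13, 10, 5, 4]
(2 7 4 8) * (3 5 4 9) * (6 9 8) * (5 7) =(2 5 4 6 9 3 7 8) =[0, 1, 5, 7, 6, 4, 9, 8, 2, 3]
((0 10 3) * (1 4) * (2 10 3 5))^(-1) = (0 3)(1 4)(2 5 10)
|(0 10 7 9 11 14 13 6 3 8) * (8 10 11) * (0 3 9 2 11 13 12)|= 12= |(0 13 6 9 8 3 10 7 2 11 14 12)|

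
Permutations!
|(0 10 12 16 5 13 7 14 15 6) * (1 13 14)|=|(0 10 12 16 5 14 15 6)(1 13 7)|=24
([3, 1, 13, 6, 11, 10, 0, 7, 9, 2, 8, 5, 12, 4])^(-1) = (0 6 3)(2 9 8 10 5 11 4 13)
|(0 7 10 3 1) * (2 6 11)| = |(0 7 10 3 1)(2 6 11)| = 15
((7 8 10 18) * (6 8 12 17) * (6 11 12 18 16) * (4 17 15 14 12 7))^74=(4 18 7 11 17)(6 10)(8 16)(12 14 15)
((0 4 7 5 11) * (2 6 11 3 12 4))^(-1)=((0 2 6 11)(3 12 4 7 5))^(-1)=(0 11 6 2)(3 5 7 4 12)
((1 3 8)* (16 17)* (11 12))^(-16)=(17)(1 8 3)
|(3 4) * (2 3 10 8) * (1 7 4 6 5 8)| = 20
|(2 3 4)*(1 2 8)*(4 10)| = |(1 2 3 10 4 8)| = 6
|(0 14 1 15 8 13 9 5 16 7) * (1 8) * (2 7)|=18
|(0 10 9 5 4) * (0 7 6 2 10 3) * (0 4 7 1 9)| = 10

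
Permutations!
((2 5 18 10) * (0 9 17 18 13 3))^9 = (18)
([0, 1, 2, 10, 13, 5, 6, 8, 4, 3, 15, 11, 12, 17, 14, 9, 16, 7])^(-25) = [0, 1, 2, 9, 4, 5, 6, 7, 8, 15, 3, 11, 12, 13, 14, 10, 16, 17]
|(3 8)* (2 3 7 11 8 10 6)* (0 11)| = 4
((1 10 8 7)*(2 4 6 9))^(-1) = (1 7 8 10)(2 9 6 4)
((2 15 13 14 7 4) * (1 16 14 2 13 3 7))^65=(1 14 16)(2 13 4 7 3 15)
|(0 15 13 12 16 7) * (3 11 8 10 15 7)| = |(0 7)(3 11 8 10 15 13 12 16)| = 8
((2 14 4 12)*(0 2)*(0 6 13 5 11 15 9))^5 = (0 6 9 12 15 4 11 14 5 2 13)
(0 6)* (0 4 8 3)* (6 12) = [12, 1, 2, 0, 8, 5, 4, 7, 3, 9, 10, 11, 6] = (0 12 6 4 8 3)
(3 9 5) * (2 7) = (2 7)(3 9 5) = [0, 1, 7, 9, 4, 3, 6, 2, 8, 5]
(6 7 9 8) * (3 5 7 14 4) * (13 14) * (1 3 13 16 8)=[0, 3, 2, 5, 13, 7, 16, 9, 6, 1, 10, 11, 12, 14, 4, 15, 8]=(1 3 5 7 9)(4 13 14)(6 16 8)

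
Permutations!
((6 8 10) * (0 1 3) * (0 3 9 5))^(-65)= (0 5 9 1)(6 8 10)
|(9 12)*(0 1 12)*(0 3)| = |(0 1 12 9 3)| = 5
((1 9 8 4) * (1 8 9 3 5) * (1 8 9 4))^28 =((1 3 5 8)(4 9))^28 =(9)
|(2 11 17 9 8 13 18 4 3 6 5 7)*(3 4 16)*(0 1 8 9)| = 13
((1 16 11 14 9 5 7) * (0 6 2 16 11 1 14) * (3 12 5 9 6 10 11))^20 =(0 11 10)(1 12 7 6 16 3 5 14 2)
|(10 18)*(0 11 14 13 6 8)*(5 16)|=|(0 11 14 13 6 8)(5 16)(10 18)|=6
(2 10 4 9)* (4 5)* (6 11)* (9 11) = (2 10 5 4 11 6 9) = [0, 1, 10, 3, 11, 4, 9, 7, 8, 2, 5, 6]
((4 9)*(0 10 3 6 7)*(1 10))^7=((0 1 10 3 6 7)(4 9))^7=(0 1 10 3 6 7)(4 9)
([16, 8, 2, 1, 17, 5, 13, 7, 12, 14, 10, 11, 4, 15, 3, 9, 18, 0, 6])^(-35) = [14, 18, 2, 16, 15, 5, 8, 7, 6, 17, 10, 11, 13, 12, 0, 4, 3, 9, 1]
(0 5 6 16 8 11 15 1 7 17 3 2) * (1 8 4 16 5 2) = (0 2)(1 7 17 3)(4 16)(5 6)(8 11 15) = [2, 7, 0, 1, 16, 6, 5, 17, 11, 9, 10, 15, 12, 13, 14, 8, 4, 3]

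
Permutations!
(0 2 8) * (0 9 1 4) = (0 2 8 9 1 4) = [2, 4, 8, 3, 0, 5, 6, 7, 9, 1]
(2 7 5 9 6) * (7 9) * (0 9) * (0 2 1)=(0 9 6 1)(5 7)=[9, 0, 2, 3, 4, 7, 1, 5, 8, 6]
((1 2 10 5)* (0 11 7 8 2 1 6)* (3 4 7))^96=(0 2 3 5 7)(4 6 8 11 10)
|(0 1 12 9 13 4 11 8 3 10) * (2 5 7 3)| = |(0 1 12 9 13 4 11 8 2 5 7 3 10)| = 13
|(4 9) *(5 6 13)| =|(4 9)(5 6 13)| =6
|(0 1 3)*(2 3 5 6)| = 6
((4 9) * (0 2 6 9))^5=((0 2 6 9 4))^5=(9)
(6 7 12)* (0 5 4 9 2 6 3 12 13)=[5, 1, 6, 12, 9, 4, 7, 13, 8, 2, 10, 11, 3, 0]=(0 5 4 9 2 6 7 13)(3 12)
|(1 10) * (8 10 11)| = |(1 11 8 10)| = 4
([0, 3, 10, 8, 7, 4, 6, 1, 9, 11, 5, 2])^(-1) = [0, 7, 11, 1, 5, 10, 6, 4, 3, 8, 2, 9]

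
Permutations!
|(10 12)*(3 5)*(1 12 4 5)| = |(1 12 10 4 5 3)| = 6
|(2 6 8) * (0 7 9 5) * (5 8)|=7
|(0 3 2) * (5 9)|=6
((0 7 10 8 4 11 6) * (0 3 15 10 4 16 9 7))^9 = ((3 15 10 8 16 9 7 4 11 6))^9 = (3 6 11 4 7 9 16 8 10 15)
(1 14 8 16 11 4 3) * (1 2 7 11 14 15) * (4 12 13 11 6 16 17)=(1 15)(2 7 6 16 14 8 17 4 3)(11 12 13)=[0, 15, 7, 2, 3, 5, 16, 6, 17, 9, 10, 12, 13, 11, 8, 1, 14, 4]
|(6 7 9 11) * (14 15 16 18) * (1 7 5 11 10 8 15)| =9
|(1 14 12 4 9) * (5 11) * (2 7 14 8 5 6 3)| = 12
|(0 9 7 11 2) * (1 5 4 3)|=20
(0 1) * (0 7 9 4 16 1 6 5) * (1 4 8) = (0 6 5)(1 7 9 8)(4 16) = [6, 7, 2, 3, 16, 0, 5, 9, 1, 8, 10, 11, 12, 13, 14, 15, 4]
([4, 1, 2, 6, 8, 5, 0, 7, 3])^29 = (0 6 3 8 4)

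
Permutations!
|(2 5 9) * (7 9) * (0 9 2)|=6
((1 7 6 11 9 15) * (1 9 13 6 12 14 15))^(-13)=((1 7 12 14 15 9)(6 11 13))^(-13)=(1 9 15 14 12 7)(6 13 11)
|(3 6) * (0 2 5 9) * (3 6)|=|(0 2 5 9)|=4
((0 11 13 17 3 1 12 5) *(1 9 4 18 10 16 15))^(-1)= ((0 11 13 17 3 9 4 18 10 16 15 1 12 5))^(-1)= (0 5 12 1 15 16 10 18 4 9 3 17 13 11)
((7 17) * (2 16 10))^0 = (17)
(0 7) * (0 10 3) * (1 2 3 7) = [1, 2, 3, 0, 4, 5, 6, 10, 8, 9, 7] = (0 1 2 3)(7 10)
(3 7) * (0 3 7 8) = [3, 1, 2, 8, 4, 5, 6, 7, 0] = (0 3 8)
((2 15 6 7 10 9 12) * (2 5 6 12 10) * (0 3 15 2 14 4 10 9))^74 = ((0 3 15 12 5 6 7 14 4 10))^74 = (0 5 4 15 7)(3 6 10 12 14)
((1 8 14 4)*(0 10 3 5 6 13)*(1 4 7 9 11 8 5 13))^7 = (0 13 3 10)(1 5 6)(7 11 14 9 8)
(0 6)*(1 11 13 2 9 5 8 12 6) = (0 1 11 13 2 9 5 8 12 6) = [1, 11, 9, 3, 4, 8, 0, 7, 12, 5, 10, 13, 6, 2]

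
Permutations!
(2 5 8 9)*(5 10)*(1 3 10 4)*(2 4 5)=[0, 3, 5, 10, 1, 8, 6, 7, 9, 4, 2]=(1 3 10 2 5 8 9 4)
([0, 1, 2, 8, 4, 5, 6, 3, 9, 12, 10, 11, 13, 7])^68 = [0, 1, 2, 9, 4, 5, 6, 8, 12, 13, 10, 11, 7, 3]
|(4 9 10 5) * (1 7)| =4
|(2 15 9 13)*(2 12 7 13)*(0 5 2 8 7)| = |(0 5 2 15 9 8 7 13 12)| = 9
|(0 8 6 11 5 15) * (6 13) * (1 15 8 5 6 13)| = 10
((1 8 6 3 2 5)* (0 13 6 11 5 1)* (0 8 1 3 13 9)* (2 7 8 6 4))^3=(0 9)(2 8 6)(3 11 13)(4 7 5)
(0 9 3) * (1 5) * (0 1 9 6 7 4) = [6, 5, 2, 1, 0, 9, 7, 4, 8, 3] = (0 6 7 4)(1 5 9 3)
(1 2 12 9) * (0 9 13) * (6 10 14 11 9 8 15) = [8, 2, 12, 3, 4, 5, 10, 7, 15, 1, 14, 9, 13, 0, 11, 6] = (0 8 15 6 10 14 11 9 1 2 12 13)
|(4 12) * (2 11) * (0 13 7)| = |(0 13 7)(2 11)(4 12)| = 6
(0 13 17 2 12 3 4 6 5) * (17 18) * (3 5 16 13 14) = (0 14 3 4 6 16 13 18 17 2 12 5) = [14, 1, 12, 4, 6, 0, 16, 7, 8, 9, 10, 11, 5, 18, 3, 15, 13, 2, 17]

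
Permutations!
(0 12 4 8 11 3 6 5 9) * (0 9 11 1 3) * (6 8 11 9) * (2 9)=(0 12 4 11)(1 3 8)(2 9 6 5)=[12, 3, 9, 8, 11, 2, 5, 7, 1, 6, 10, 0, 4]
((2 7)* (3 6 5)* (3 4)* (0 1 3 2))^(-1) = ((0 1 3 6 5 4 2 7))^(-1) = (0 7 2 4 5 6 3 1)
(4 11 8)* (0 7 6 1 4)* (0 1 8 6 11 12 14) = [7, 4, 2, 3, 12, 5, 8, 11, 1, 9, 10, 6, 14, 13, 0] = (0 7 11 6 8 1 4 12 14)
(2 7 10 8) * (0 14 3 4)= (0 14 3 4)(2 7 10 8)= [14, 1, 7, 4, 0, 5, 6, 10, 2, 9, 8, 11, 12, 13, 3]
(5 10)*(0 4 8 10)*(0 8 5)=[4, 1, 2, 3, 5, 8, 6, 7, 10, 9, 0]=(0 4 5 8 10)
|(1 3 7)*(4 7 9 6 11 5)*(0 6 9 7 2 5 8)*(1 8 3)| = 6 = |(0 6 11 3 7 8)(2 5 4)|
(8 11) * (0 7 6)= (0 7 6)(8 11)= [7, 1, 2, 3, 4, 5, 0, 6, 11, 9, 10, 8]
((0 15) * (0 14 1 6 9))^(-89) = ((0 15 14 1 6 9))^(-89) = (0 15 14 1 6 9)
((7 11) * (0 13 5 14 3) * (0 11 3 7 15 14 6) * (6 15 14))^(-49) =(0 13 5 15 6)(3 7 14 11)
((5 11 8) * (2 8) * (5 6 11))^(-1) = ((2 8 6 11))^(-1) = (2 11 6 8)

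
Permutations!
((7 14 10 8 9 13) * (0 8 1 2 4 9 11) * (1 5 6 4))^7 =((0 8 11)(1 2)(4 9 13 7 14 10 5 6))^7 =(0 8 11)(1 2)(4 6 5 10 14 7 13 9)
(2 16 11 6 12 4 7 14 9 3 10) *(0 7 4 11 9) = (0 7 14)(2 16 9 3 10)(6 12 11) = [7, 1, 16, 10, 4, 5, 12, 14, 8, 3, 2, 6, 11, 13, 0, 15, 9]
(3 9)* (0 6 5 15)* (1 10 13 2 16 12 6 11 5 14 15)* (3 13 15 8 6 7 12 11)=(0 3 9 13 2 16 11 5 1 10 15)(6 14 8)(7 12)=[3, 10, 16, 9, 4, 1, 14, 12, 6, 13, 15, 5, 7, 2, 8, 0, 11]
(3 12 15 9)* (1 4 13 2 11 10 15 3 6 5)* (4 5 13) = (1 5)(2 11 10 15 9 6 13)(3 12) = [0, 5, 11, 12, 4, 1, 13, 7, 8, 6, 15, 10, 3, 2, 14, 9]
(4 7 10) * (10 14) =(4 7 14 10) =[0, 1, 2, 3, 7, 5, 6, 14, 8, 9, 4, 11, 12, 13, 10]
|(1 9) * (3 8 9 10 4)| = 6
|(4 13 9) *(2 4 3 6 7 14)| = 8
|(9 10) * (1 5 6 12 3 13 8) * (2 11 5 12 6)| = |(1 12 3 13 8)(2 11 5)(9 10)| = 30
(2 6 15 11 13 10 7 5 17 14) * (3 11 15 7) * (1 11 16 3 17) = (1 11 13 10 17 14 2 6 7 5)(3 16) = [0, 11, 6, 16, 4, 1, 7, 5, 8, 9, 17, 13, 12, 10, 2, 15, 3, 14]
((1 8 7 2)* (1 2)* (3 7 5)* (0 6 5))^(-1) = (0 8 1 7 3 5 6)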